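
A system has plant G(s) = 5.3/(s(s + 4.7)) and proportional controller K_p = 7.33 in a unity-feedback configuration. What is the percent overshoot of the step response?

From 1 + K_pG(s) = 0: s² + 4.7s + 38.85 = 0 ⇒ ω_n = 6.233, ζ = 0.377.
%OS = 100·exp(−πζ/√(1−ζ²)) = 100·exp(−π·0.377/√0.8578) = 27.8%.

27.8%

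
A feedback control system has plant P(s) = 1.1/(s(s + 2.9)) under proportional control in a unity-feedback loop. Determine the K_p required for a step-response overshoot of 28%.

From %OS = 100·exp(−πζ/√(1−ζ²)) = 28%, ζ = −ln(0.28)/√(π²+ln²(0.28)) = 0.3755.
Characteristic equation s² + 2.9s + 1.1K_p = 0 gives ζ = 2.9/(2√(1.1K_p)).
Setting ζ = 0.3755: √(1.1K_p) = 2.9/(2·0.3755) = 3.861, so K_p = 14.91/1.1 = 13.6.

K_p = 13.6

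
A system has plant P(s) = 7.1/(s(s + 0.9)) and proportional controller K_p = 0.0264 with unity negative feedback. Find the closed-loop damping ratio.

The closed-loop denominator is s(s+0.9) + 0.0264·7.1 = s² + 0.9s + 0.1874.
Matching s² + 2ζω_n s + ω_n²: ω_n = √0.1874 = 0.4329 rad/s and 2ζω_n = 0.9, so ζ = 0.9/(2·0.4329) = 1.04.

ζ = 1.04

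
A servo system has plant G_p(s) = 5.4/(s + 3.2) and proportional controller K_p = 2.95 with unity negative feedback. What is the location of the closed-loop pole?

Closed-loop transfer function: T(s) = K_p·G_p(s)/(1 + K_p·G_p(s)) = 15.93/(s + 3.2 + 15.93) = 15.93/(s + 19.13).
The closed-loop pole is at s = −19.13.

s = -19.13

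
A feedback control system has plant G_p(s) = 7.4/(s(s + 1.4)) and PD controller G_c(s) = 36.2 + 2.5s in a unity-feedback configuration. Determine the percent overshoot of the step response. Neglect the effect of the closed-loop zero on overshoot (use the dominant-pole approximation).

9.02%

Forward path: (36.2 + 2.5s)·7.4/(s(s+1.4)). The closed-loop characteristic equation is s² + (1.4 + 7.4·2.5)s + 7.4·36.2 = 0.
That is s² + 19.9s + 267.9 = 0, so ω_n = 16.37 rad/s and ζ = 19.9/(2·16.37) = 0.6079.
%OS = 100·exp(−πζ/√(1−ζ²)) = 9.02%.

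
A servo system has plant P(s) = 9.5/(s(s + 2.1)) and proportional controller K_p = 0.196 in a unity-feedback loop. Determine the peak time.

T_p = 3.6 s

Closed-loop characteristic equation: s² + 2.1s + 1.862 = 0, so ω_n = 1.365 rad/s and ζ = 2.1/(2·1.365) = 0.7695.
Damped frequency ω_d = ω_n√(1−ζ²) = 0.8715 rad/s, so peak time T_p = π/ω_d = 3.6 s.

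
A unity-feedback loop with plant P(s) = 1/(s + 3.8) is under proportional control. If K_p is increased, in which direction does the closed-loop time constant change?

Closed-loop pole is at s = −(3.8+K_p·1); larger K_p moves it further left, so τ = 1/(3.8+K_p·1) decreases.

decrease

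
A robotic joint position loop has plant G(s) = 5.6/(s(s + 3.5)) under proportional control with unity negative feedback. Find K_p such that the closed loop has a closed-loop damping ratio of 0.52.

Closed-loop characteristic equation: s² + 3.5s + K_p·5.6 = 0.
So ω_n = √(5.6K_p) and 2ζω_n = 3.5, giving ζ = 3.5/(2√(5.6K_p)).
Setting ζ = 0.52: √(5.6K_p) = 3.5/(2·0.52) = 3.365, so K_p = 11.33/5.6 = 2.02.

K_p = 2.02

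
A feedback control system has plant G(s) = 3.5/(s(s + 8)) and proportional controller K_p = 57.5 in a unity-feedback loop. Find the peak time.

The closed-loop denominator s² + 8s + 201.2 gives ω_n = √201.2 = 14.19 and ζ = 8/(2ω_n) = 0.282.
Damped frequency ω_d = ω_n√(1−ζ²) = 13.61 rad/s, so peak time T_p = π/ω_d = 0.231 s.

T_p = 0.231 s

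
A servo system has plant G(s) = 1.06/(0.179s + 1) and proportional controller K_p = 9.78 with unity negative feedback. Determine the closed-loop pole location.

Closed loop: T(s) = K_p·G/(1+K_p·G) = 10.37/(0.179s + 1 + 10.37), with pole at s = −(1 + 10.37)/0.179 = −63.5.

s = -63.5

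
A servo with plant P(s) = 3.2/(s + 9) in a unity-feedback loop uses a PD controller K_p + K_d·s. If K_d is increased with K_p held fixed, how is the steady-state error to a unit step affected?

unchanged

K_d affects only the transient (the s-coefficient); the DC loop gain, and hence e_ss, depends only on K_p.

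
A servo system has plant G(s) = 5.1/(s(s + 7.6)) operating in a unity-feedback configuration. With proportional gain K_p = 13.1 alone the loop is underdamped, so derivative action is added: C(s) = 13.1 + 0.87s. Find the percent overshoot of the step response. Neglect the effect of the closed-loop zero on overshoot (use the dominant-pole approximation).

3.28%

Forward path: (13.1 + 0.87s)·5.1/(s(s+7.6)). The closed-loop characteristic equation is s² + (7.6 + 5.1·0.87)s + 5.1·13.1 = 0.
That is s² + 12.04s + 66.81 = 0, so ω_n = 8.174 rad/s and ζ = 12.04/(2·8.174) = 0.7363.
%OS = 100·exp(−πζ/√(1−ζ²)) = 3.28%.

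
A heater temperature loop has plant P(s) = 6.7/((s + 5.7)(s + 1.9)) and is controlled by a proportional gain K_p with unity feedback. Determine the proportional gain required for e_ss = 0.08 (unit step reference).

K_p = 18.6

For a type-0 loop with proportional control, e_ss = 1/(1 + K_p·P(0)).
P(0) = 0.6187. Require 1/(1 + K_p·0.6187) = 0.08, so 1 + 0.6187·K_p = 12.5.
K_p = (12.5 − 1)/0.6187 = 18.6.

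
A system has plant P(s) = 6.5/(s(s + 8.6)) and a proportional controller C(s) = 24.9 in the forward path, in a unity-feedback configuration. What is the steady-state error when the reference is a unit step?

The open loop C(s)P(s) has a pole at the origin (type 1), so the static position error constant is infinite and e_ss = 1/(1+∞) = 0.

0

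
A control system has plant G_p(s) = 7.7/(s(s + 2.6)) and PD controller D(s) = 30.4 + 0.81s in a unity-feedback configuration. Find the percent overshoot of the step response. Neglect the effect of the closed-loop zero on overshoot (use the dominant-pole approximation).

Forward path: (30.4 + 0.81s)·7.7/(s(s+2.6)). The closed-loop characteristic equation is s² + (2.6 + 7.7·0.81)s + 7.7·30.4 = 0.
That is s² + 8.837s + 234.1 = 0, so ω_n = 15.3 rad/s and ζ = 8.837/(2·15.3) = 0.2888.
%OS = 100·exp(−πζ/√(1−ζ²)) = 38.8%.

38.8%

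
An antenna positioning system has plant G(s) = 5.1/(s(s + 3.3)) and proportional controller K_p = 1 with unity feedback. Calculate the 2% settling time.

From 1 + K_pG(s) = 0: s² + 3.3s + 5.1 = 0 ⇒ ω_n = 2.258, ζ = 0.7306.
2% settling time T_s ≈ 4/(ζω_n) = 4/1.65 = 2.42 s.

T_s ≈ 2.42 s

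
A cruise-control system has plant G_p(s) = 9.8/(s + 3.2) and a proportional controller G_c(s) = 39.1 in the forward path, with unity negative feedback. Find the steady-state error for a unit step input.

0.00828

The loop is type 0. Static position error constant K_pos = G_c(0)·G_p(0) = 39.1·3.062 = 119.7.
Steady-state error to a unit step: e_ss = 1/(1+K_pos) = 1/120.7 = 0.00828.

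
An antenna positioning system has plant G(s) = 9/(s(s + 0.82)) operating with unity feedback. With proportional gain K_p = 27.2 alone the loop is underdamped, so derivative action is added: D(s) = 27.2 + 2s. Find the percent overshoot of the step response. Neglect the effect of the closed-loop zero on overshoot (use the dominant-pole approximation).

9.4%

Forward path: (27.2 + 2s)·9/(s(s+0.82)). The closed-loop characteristic equation is s² + (0.82 + 9·2)s + 9·27.2 = 0.
That is s² + 18.82s + 244.8 = 0, so ω_n = 15.65 rad/s and ζ = 18.82/(2·15.65) = 0.6014.
%OS = 100·exp(−πζ/√(1−ζ²)) = 9.4%.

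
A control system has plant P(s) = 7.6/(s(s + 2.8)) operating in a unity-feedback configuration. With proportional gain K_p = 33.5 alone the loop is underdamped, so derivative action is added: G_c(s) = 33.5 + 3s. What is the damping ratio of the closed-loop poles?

ζ = 0.802

Forward path: (33.5 + 3s)·7.6/(s(s+2.8)). The closed-loop characteristic equation is s² + (2.8 + 7.6·3)s + 7.6·33.5 = 0.
That is s² + 25.6s + 254.6 = 0, so ω_n = 15.96 rad/s and ζ = 25.6/(2·15.96) = 0.8022.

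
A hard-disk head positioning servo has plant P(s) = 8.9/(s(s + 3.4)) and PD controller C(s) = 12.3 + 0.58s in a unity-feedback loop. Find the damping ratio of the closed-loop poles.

Forward path: (12.3 + 0.58s)·8.9/(s(s+3.4)). The closed-loop characteristic equation is s² + (3.4 + 8.9·0.58)s + 8.9·12.3 = 0.
That is s² + 8.562s + 109.5 = 0, so ω_n = 10.46 rad/s and ζ = 8.562/(2·10.46) = 0.4092.

ζ = 0.409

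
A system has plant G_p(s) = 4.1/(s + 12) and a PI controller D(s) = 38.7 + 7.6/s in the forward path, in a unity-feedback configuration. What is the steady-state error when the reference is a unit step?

The open loop D(s)G_p(s) has a pole at the origin (type 1), so the static position error constant is infinite and e_ss = 1/(1+∞) = 0.

0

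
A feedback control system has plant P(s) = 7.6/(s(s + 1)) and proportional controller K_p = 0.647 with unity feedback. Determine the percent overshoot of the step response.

48.3%

Closed-loop characteristic equation: s² + 1s + 4.917 = 0, so ω_n = 2.217 rad/s and ζ = 1/(2·2.217) = 0.2255.
%OS = 100·exp(−πζ/√(1−ζ²)) = 100·exp(−π·0.2255/√0.9492) = 48.3%.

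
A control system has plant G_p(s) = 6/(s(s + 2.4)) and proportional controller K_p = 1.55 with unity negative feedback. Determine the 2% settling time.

Closed-loop characteristic equation: s² + 2.4s + 9.3 = 0, so ω_n = 3.05 rad/s and ζ = 2.4/(2·3.05) = 0.3935.
2% settling time T_s ≈ 4/(ζω_n) = 4/1.2 = 3.33 s.

T_s ≈ 3.33 s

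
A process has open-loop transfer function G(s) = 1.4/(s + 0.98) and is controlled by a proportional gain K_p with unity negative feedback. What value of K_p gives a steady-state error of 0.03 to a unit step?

K_p = 22.6

The loop is type 0, so e_ss(step) = 1/(1 + K_pos) with K_pos = K_p·G(0).
G(0) = 1.429. Require 1/(1 + K_p·1.429) = 0.03, so 1 + 1.429·K_p = 33.33.
K_p = (33.33 − 1)/1.429 = 22.6.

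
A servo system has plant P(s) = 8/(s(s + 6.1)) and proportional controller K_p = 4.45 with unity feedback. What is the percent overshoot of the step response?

Closed-loop characteristic equation: s² + 6.1s + 35.6 = 0, so ω_n = 5.967 rad/s and ζ = 6.1/(2·5.967) = 0.5112.
%OS = 100·exp(−πζ/√(1−ζ²)) = 100·exp(−π·0.5112/√0.7387) = 15.4%.

15.4%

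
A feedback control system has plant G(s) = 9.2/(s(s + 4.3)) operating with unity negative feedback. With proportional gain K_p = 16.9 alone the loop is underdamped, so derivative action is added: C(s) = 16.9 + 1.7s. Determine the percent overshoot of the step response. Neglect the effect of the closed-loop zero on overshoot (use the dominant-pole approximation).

Forward path: (16.9 + 1.7s)·9.2/(s(s+4.3)). The closed-loop characteristic equation is s² + (4.3 + 9.2·1.7)s + 9.2·16.9 = 0.
That is s² + 19.94s + 155.5 = 0, so ω_n = 12.47 rad/s and ζ = 19.94/(2·12.47) = 0.7996.
%OS = 100·exp(−πζ/√(1−ζ²)) = 1.53%.

1.53%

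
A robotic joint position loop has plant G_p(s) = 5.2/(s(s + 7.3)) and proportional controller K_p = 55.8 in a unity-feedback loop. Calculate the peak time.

From 1 + K_pG_p(s) = 0: s² + 7.3s + 290.2 = 0 ⇒ ω_n = 17.03, ζ = 0.2143.
Damped frequency ω_d = ω_n√(1−ζ²) = 16.64 rad/s, so peak time T_p = π/ω_d = 0.189 s.

T_p = 0.189 s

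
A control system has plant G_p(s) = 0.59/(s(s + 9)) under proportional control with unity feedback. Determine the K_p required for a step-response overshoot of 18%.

From %OS = 100·exp(−πζ/√(1−ζ²)) = 18%, ζ = −ln(0.18)/√(π²+ln²(0.18)) = 0.4791.
Characteristic equation s² + 9s + 0.59K_p = 0 gives ζ = 9/(2√(0.59K_p)).
Setting ζ = 0.4791: √(0.59K_p) = 9/(2·0.4791) = 9.392, so K_p = 88.22/0.59 = 150.

K_p = 150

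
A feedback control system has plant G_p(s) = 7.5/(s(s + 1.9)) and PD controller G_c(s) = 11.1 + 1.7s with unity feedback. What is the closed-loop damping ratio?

Forward path: (11.1 + 1.7s)·7.5/(s(s+1.9)). The closed-loop characteristic equation is s² + (1.9 + 7.5·1.7)s + 7.5·11.1 = 0.
That is s² + 14.65s + 83.25 = 0, so ω_n = 9.124 rad/s and ζ = 14.65/(2·9.124) = 0.8028.

ζ = 0.803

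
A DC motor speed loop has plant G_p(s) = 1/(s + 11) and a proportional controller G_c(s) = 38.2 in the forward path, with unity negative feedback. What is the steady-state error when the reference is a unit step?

0.224

The loop is type 0. Static position error constant K_pos = G_c(0)·G_p(0) = 38.2·0.09091 = 3.473.
Steady-state error to a unit step: e_ss = 1/(1+K_pos) = 1/4.473 = 0.224.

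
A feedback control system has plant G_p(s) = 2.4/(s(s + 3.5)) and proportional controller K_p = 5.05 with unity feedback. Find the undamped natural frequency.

1 + K_p·G_p(s) = 0 gives s² + 3.5s + 12.12 = 0.
Matching s² + 2ζω_n s + ω_n²: ω_n = √12.12 = 3.481 rad/s and 2ζω_n = 3.5, so ζ = 3.5/(2·3.481) = 0.503.

ω_n = 3.48 rad/s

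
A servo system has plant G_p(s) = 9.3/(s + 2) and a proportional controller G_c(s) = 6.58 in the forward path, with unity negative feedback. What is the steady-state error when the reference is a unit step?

The loop is type 0. Static position error constant K_pos = G_c(0)·G_p(0) = 6.58·4.65 = 30.6.
Steady-state error to a unit step: e_ss = 1/(1+K_pos) = 1/31.6 = 0.0316.

0.0316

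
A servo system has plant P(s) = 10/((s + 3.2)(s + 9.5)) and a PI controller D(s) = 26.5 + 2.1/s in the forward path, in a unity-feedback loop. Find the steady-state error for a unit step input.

0

The open loop D(s)P(s) has a pole at the origin (type 1), so the static position error constant is infinite and e_ss = 1/(1+∞) = 0.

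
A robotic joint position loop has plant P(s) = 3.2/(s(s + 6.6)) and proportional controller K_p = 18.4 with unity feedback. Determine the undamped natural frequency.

ω_n = 7.67 rad/s

1 + K_p·P(s) = 0 gives s² + 6.6s + 58.88 = 0.
So ω_n² = 58.88 ⇒ ω_n = 7.673 rad/s, and ζ = 6.6/(2ω_n) = 0.43.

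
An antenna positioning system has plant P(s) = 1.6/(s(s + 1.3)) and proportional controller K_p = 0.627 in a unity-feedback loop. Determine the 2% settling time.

T_s ≈ 6.15 s

From 1 + K_pP(s) = 0: s² + 1.3s + 1.003 = 0 ⇒ ω_n = 1.002, ζ = 0.649.
2% settling time T_s ≈ 4/(ζω_n) = 4/0.65 = 6.15 s.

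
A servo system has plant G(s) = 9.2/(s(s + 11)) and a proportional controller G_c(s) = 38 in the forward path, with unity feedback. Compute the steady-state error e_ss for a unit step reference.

0

The open loop G_c(s)G(s) has a pole at the origin (type 1), so the static position error constant is infinite and e_ss = 1/(1+∞) = 0.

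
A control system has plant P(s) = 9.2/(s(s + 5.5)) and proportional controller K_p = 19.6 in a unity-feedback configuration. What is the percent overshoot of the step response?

51.8%

The closed-loop denominator s² + 5.5s + 180.3 gives ω_n = √180.3 = 13.43 and ζ = 5.5/(2ω_n) = 0.2048.
%OS = 100·exp(−πζ/√(1−ζ²)) = 100·exp(−π·0.2048/√0.9581) = 51.8%.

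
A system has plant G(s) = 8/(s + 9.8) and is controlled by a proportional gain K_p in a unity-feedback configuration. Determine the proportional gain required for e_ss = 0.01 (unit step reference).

K_p = 121

The loop is type 0, so e_ss(step) = 1/(1 + K_pos) with K_pos = K_p·G(0).
G(0) = 0.8163. Require 1/(1 + K_p·0.8163) = 0.01, so 1 + 0.8163·K_p = 100.
K_p = (100 − 1)/0.8163 = 121.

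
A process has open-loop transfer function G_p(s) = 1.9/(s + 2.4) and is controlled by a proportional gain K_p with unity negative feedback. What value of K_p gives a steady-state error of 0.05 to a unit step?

K_p = 24

For a type-0 loop with proportional control, e_ss = 1/(1 + K_p·G_p(0)).
G_p(0) = 0.7917. Require 1/(1 + K_p·0.7917) = 0.05, so 1 + 0.7917·K_p = 20.
K_p = (20 − 1)/0.7917 = 24.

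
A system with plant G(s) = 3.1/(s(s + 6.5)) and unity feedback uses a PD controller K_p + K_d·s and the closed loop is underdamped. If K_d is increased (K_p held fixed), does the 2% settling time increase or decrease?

Characteristic equation s² + (6.5 + 3.1K_d)s + 3.1K_p = 0: raising K_d increases ζω_n = (6.5+3.1K_d)/2 while the loop stays underdamped, so T_s ≈ 4/(ζω_n) decreases.

decrease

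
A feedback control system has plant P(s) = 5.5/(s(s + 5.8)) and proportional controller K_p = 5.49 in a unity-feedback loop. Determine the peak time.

The closed-loop denominator s² + 5.8s + 30.2 gives ω_n = √30.2 = 5.495 and ζ = 5.8/(2ω_n) = 0.5278.
Damped frequency ω_d = ω_n√(1−ζ²) = 4.667 rad/s, so peak time T_p = π/ω_d = 0.673 s.

T_p = 0.673 s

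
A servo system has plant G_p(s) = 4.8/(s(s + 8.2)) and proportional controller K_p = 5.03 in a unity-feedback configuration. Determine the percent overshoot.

0.86%

From 1 + K_pG_p(s) = 0: s² + 8.2s + 24.14 = 0 ⇒ ω_n = 4.914, ζ = 0.8344.
%OS = 100·exp(−πζ/√(1−ζ²)) = 100·exp(−π·0.8344/√0.3038) = 0.86%.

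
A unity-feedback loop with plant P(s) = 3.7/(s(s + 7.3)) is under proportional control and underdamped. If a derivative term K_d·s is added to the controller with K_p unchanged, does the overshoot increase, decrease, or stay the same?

decrease

The derivative term adds K·K_d to the s-coefficient of the characteristic equation, raising 2ζω_n while ω_n is unchanged; ζ increases, so overshoot decreases.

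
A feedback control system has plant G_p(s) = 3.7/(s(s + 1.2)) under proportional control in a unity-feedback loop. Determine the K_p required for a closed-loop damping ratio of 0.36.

K_p = 0.751

Closed-loop characteristic equation: s² + 1.2s + K_p·3.7 = 0.
So ω_n = √(3.7K_p) and 2ζω_n = 1.2, giving ζ = 1.2/(2√(3.7K_p)).
Setting ζ = 0.36: √(3.7K_p) = 1.2/(2·0.36) = 1.667, so K_p = 2.778/3.7 = 0.751.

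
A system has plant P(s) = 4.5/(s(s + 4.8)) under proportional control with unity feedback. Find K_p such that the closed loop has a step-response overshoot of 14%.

From %OS = 100·exp(−πζ/√(1−ζ²)) = 14%, ζ = −ln(0.14)/√(π²+ln²(0.14)) = 0.5305.
Characteristic equation s² + 4.8s + 4.5K_p = 0 gives ζ = 4.8/(2√(4.5K_p)).
Setting ζ = 0.5305: √(4.5K_p) = 4.8/(2·0.5305) = 4.524, so K_p = 20.47/4.5 = 4.55.

K_p = 4.55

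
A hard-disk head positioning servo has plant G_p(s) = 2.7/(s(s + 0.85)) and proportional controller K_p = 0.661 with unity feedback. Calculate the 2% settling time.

Closed-loop characteristic equation: s² + 0.85s + 1.785 = 0, so ω_n = 1.336 rad/s and ζ = 0.85/(2·1.336) = 0.3181.
2% settling time T_s ≈ 4/(ζω_n) = 4/0.425 = 9.41 s.

T_s ≈ 9.41 s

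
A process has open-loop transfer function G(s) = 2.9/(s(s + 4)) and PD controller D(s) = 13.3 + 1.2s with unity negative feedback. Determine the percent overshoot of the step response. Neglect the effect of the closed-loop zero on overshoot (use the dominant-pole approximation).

Forward path: (13.3 + 1.2s)·2.9/(s(s+4)). The closed-loop characteristic equation is s² + (4 + 2.9·1.2)s + 2.9·13.3 = 0.
That is s² + 7.48s + 38.57 = 0, so ω_n = 6.21 rad/s and ζ = 7.48/(2·6.21) = 0.6022.
%OS = 100·exp(−πζ/√(1−ζ²)) = 9.35%.

9.35%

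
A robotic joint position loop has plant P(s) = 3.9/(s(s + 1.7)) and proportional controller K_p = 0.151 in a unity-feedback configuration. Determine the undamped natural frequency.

ω_n = 0.767 rad/s

With unity feedback the closed-loop characteristic equation is s² + 1.7s + 0.151·3.9 = s² + 1.7s + 0.5889 = 0.
Matching s² + 2ζω_n s + ω_n²: ω_n = √0.5889 = 0.7674 rad/s and 2ζω_n = 1.7, so ζ = 1.7/(2·0.7674) = 1.11.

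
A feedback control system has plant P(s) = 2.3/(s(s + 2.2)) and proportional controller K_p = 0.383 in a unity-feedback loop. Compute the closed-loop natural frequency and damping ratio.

With unity feedback the closed-loop characteristic equation is s² + 2.2s + 0.383·2.3 = s² + 2.2s + 0.8809 = 0.
So ω_n² = 0.8809 ⇒ ω_n = 0.9386 rad/s, and ζ = 2.2/(2ω_n) = 1.17.

ω_n = 0.939 rad/s, ζ = 1.17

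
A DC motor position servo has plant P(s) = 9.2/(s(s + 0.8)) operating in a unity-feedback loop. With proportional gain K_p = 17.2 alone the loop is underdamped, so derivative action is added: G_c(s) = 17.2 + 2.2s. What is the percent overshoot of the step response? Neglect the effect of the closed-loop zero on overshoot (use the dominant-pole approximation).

Forward path: (17.2 + 2.2s)·9.2/(s(s+0.8)). The closed-loop characteristic equation is s² + (0.8 + 9.2·2.2)s + 9.2·17.2 = 0.
That is s² + 21.04s + 158.2 = 0, so ω_n = 12.58 rad/s and ζ = 21.04/(2·12.58) = 0.8363.
%OS = 100·exp(−πζ/√(1−ζ²)) = 0.83%.

0.83%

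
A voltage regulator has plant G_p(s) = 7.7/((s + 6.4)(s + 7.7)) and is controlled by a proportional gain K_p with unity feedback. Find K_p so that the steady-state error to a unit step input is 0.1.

The loop is type 0, so e_ss(step) = 1/(1 + K_pos) with K_pos = K_p·G_p(0).
G_p(0) = 0.1562. Require 1/(1 + K_p·0.1562) = 0.1, so 1 + 0.1562·K_p = 10.
K_p = (10 − 1)/0.1562 = 57.6.

K_p = 57.6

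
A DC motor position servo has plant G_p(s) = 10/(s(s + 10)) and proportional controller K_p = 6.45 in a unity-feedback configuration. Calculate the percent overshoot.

Closed-loop characteristic equation: s² + 10s + 64.5 = 0, so ω_n = 8.031 rad/s and ζ = 10/(2·8.031) = 0.6226.
%OS = 100·exp(−πζ/√(1−ζ²)) = 100·exp(−π·0.6226/√0.6124) = 8.21%.

8.21%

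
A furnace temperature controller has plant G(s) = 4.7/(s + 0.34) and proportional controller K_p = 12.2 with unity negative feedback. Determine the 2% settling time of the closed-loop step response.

T_s ≈ 0.0693 s

Closed-loop transfer function: T(s) = K_p·G(s)/(1 + K_p·G(s)) = 57.34/(s + 0.34 + 57.34) = 57.34/(s + 57.68).
Time constant τ = 1/57.68 = 0.01734 s, so the 2% settling time is about 4τ = 0.0693 s.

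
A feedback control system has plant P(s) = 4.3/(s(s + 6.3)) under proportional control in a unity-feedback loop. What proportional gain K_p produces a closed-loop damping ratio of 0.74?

K_p = 4.21

Closed-loop characteristic equation: s² + 6.3s + K_p·4.3 = 0.
So ω_n = √(4.3K_p) and 2ζω_n = 6.3, giving ζ = 6.3/(2√(4.3K_p)).
Setting ζ = 0.74: √(4.3K_p) = 6.3/(2·0.74) = 4.257, so K_p = 18.12/4.3 = 4.21.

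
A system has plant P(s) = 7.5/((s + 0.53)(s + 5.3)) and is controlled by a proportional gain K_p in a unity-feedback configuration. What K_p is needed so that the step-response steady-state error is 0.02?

K_p = 18.4

For a type-0 loop with proportional control, e_ss = 1/(1 + K_p·P(0)).
P(0) = 2.67. Require 1/(1 + K_p·2.67) = 0.02, so 1 + 2.67·K_p = 50.
K_p = (50 − 1)/2.67 = 18.4.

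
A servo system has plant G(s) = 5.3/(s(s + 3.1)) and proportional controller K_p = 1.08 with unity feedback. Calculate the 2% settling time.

T_s ≈ 2.58 s

The closed-loop denominator s² + 3.1s + 5.724 gives ω_n = √5.724 = 2.392 and ζ = 3.1/(2ω_n) = 0.6479.
2% settling time T_s ≈ 4/(ζω_n) = 4/1.55 = 2.58 s.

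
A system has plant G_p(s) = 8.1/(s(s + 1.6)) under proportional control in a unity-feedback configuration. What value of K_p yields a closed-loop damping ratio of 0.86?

Closed-loop characteristic equation: s² + 1.6s + K_p·8.1 = 0.
So ω_n = √(8.1K_p) and 2ζω_n = 1.6, giving ζ = 1.6/(2√(8.1K_p)).
Setting ζ = 0.86: √(8.1K_p) = 1.6/(2·0.86) = 0.9302, so K_p = 0.8653/8.1 = 0.107.

K_p = 0.107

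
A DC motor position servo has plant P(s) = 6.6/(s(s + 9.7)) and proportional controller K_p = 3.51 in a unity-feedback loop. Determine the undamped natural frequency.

1 + K_p·P(s) = 0 gives s² + 9.7s + 23.17 = 0.
So ω_n² = 23.17 ⇒ ω_n = 4.813 rad/s, and ζ = 9.7/(2ω_n) = 1.01.

ω_n = 4.81 rad/s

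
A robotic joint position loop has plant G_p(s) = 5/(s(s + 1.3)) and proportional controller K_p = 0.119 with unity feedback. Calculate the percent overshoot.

From 1 + K_pG_p(s) = 0: s² + 1.3s + 0.595 = 0 ⇒ ω_n = 0.7714, ζ = 0.8427.
%OS = 100·exp(−πζ/√(1−ζ²)) = 100·exp(−π·0.8427/√0.2899) = 0.732%.

0.732%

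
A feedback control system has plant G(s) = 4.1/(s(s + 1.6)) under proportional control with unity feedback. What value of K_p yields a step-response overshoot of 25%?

From %OS = 100·exp(−πζ/√(1−ζ²)) = 25%, ζ = −ln(0.25)/√(π²+ln²(0.25)) = 0.4037.
Characteristic equation s² + 1.6s + 4.1K_p = 0 gives ζ = 1.6/(2√(4.1K_p)).
Setting ζ = 0.4037: √(4.1K_p) = 1.6/(2·0.4037) = 1.982, so K_p = 3.927/4.1 = 0.958.

K_p = 0.958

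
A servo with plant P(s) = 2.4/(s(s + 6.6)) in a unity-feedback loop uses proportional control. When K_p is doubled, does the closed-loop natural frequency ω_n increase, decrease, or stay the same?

increase

ω_n = √(2.4·K_p), which grows with K_p.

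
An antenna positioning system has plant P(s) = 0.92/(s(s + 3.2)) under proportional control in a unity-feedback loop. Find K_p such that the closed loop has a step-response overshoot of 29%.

From %OS = 100·exp(−πζ/√(1−ζ²)) = 29%, ζ = −ln(0.29)/√(π²+ln²(0.29)) = 0.3666.
Characteristic equation s² + 3.2s + 0.92K_p = 0 gives ζ = 3.2/(2√(0.92K_p)).
Setting ζ = 0.3666: √(0.92K_p) = 3.2/(2·0.3666) = 4.364, so K_p = 19.05/0.92 = 20.7.

K_p = 20.7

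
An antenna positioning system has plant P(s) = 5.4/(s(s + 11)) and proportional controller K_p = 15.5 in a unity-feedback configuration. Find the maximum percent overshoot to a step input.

Closed-loop characteristic equation: s² + 11s + 83.7 = 0, so ω_n = 9.149 rad/s and ζ = 11/(2·9.149) = 0.6012.
%OS = 100·exp(−πζ/√(1−ζ²)) = 100·exp(−π·0.6012/√0.6386) = 9.41%.

9.41%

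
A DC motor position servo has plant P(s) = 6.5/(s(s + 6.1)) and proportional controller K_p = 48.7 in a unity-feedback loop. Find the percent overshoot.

Closed-loop characteristic equation: s² + 6.1s + 316.6 = 0, so ω_n = 17.79 rad/s and ζ = 6.1/(2·17.79) = 0.1714.
%OS = 100·exp(−πζ/√(1−ζ²)) = 100·exp(−π·0.1714/√0.9706) = 57.9%.

57.9%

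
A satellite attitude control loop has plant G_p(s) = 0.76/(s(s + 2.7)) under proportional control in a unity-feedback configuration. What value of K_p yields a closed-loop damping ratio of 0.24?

Closed-loop characteristic equation: s² + 2.7s + K_p·0.76 = 0.
So ω_n = √(0.76K_p) and 2ζω_n = 2.7, giving ζ = 2.7/(2√(0.76K_p)).
Setting ζ = 0.24: √(0.76K_p) = 2.7/(2·0.24) = 5.625, so K_p = 31.64/0.76 = 41.6.

K_p = 41.6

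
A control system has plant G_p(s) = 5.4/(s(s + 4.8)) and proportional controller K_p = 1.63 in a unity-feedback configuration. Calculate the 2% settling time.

From 1 + K_pG_p(s) = 0: s² + 4.8s + 8.802 = 0 ⇒ ω_n = 2.967, ζ = 0.8089.
2% settling time T_s ≈ 4/(ζω_n) = 4/2.4 = 1.67 s.

T_s ≈ 1.67 s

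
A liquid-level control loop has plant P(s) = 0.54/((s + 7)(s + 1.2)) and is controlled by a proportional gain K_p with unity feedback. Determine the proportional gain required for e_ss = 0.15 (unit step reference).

K_p = 88.1

For a type-0 loop with proportional control, e_ss = 1/(1 + K_p·P(0)).
P(0) = 0.06429. Require 1/(1 + K_p·0.06429) = 0.15, so 1 + 0.06429·K_p = 6.667.
K_p = (6.667 − 1)/0.06429 = 88.1.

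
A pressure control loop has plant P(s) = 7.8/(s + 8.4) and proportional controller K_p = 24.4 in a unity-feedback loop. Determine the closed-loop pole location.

Closed-loop transfer function: T(s) = K_p·P(s)/(1 + K_p·P(s)) = 190.3/(s + 8.4 + 190.3) = 190.3/(s + 198.7).
The closed-loop pole is at s = −198.7.

s = -198.7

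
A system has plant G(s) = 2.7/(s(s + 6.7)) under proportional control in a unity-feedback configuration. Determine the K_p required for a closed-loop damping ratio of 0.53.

Closed-loop characteristic equation: s² + 6.7s + K_p·2.7 = 0.
So ω_n = √(2.7K_p) and 2ζω_n = 6.7, giving ζ = 6.7/(2√(2.7K_p)).
Setting ζ = 0.53: √(2.7K_p) = 6.7/(2·0.53) = 6.321, so K_p = 39.95/2.7 = 14.8.

K_p = 14.8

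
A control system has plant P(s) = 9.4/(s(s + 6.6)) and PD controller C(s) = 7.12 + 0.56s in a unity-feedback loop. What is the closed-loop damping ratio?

Forward path: (7.12 + 0.56s)·9.4/(s(s+6.6)). The closed-loop characteristic equation is s² + (6.6 + 9.4·0.56)s + 9.4·7.12 = 0.
That is s² + 11.86s + 66.93 = 0, so ω_n = 8.181 rad/s and ζ = 11.86/(2·8.181) = 0.7251.

ζ = 0.725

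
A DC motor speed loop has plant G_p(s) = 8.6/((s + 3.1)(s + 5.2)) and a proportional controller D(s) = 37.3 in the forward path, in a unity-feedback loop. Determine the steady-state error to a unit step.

The loop is type 0. Static position error constant K_pos = D(0)·G_p(0) = 37.3·0.5335 = 19.9.
Steady-state error to a unit step: e_ss = 1/(1+K_pos) = 1/20.9 = 0.0478.

0.0478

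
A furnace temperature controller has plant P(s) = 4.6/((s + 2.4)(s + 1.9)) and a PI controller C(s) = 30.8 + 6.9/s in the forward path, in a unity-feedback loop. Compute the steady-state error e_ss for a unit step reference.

0

The open loop C(s)P(s) has a pole at the origin (type 1), so the static position error constant is infinite and e_ss = 1/(1+∞) = 0.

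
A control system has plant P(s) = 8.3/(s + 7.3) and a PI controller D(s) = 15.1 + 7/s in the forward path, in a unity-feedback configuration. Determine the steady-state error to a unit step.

The open loop D(s)P(s) has a pole at the origin (type 1), so the static position error constant is infinite and e_ss = 1/(1+∞) = 0.

0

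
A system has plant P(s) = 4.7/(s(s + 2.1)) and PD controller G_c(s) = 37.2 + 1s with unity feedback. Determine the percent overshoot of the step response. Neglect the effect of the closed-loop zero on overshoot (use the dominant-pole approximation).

43.3%

Forward path: (37.2 + 1s)·4.7/(s(s+2.1)). The closed-loop characteristic equation is s² + (2.1 + 4.7·1)s + 4.7·37.2 = 0.
That is s² + 6.8s + 174.8 = 0, so ω_n = 13.22 rad/s and ζ = 6.8/(2·13.22) = 0.2571.
%OS = 100·exp(−πζ/√(1−ζ²)) = 43.3%.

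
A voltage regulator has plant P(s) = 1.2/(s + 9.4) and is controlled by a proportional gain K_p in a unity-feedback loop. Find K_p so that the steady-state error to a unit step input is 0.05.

Steady-state error for a unit step on this type-0 loop is 1/(1 + K_p·P(0)).
P(0) = 0.1277. Require 1/(1 + K_p·0.1277) = 0.05, so 1 + 0.1277·K_p = 20.
K_p = (20 − 1)/0.1277 = 149.

K_p = 149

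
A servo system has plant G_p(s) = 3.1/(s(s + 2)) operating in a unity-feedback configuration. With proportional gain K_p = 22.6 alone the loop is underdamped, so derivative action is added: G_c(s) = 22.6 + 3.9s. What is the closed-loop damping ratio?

ζ = 0.842

Forward path: (22.6 + 3.9s)·3.1/(s(s+2)). The closed-loop characteristic equation is s² + (2 + 3.1·3.9)s + 3.1·22.6 = 0.
That is s² + 14.09s + 70.06 = 0, so ω_n = 8.37 rad/s and ζ = 14.09/(2·8.37) = 0.8417.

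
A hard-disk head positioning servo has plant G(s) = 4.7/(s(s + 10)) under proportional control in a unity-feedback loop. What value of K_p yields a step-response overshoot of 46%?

K_p = 92.4

From %OS = 100·exp(−πζ/√(1−ζ²)) = 46%, ζ = −ln(0.46)/√(π²+ln²(0.46)) = 0.24.
Characteristic equation s² + 10s + 4.7K_p = 0 gives ζ = 10/(2√(4.7K_p)).
Setting ζ = 0.24: √(4.7K_p) = 10/(2·0.24) = 20.84, so K_p = 434.2/4.7 = 92.4.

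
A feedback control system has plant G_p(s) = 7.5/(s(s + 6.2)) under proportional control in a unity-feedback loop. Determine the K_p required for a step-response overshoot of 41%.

From %OS = 100·exp(−πζ/√(1−ζ²)) = 41%, ζ = −ln(0.41)/√(π²+ln²(0.41)) = 0.273.
Characteristic equation s² + 6.2s + 7.5K_p = 0 gives ζ = 6.2/(2√(7.5K_p)).
Setting ζ = 0.273: √(7.5K_p) = 6.2/(2·0.273) = 11.35, so K_p = 128.9/7.5 = 17.2.

K_p = 17.2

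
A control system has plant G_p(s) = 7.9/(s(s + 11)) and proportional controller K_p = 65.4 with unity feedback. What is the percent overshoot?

From 1 + K_pG_p(s) = 0: s² + 11s + 516.7 = 0 ⇒ ω_n = 22.73, ζ = 0.242.
%OS = 100·exp(−πζ/√(1−ζ²)) = 100·exp(−π·0.242/√0.9415) = 45.7%.

45.7%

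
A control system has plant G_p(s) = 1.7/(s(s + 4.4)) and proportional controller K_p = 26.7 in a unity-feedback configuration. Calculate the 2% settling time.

Closed-loop characteristic equation: s² + 4.4s + 45.39 = 0, so ω_n = 6.737 rad/s and ζ = 4.4/(2·6.737) = 0.3265.
2% settling time T_s ≈ 4/(ζω_n) = 4/2.2 = 1.82 s.

T_s ≈ 1.82 s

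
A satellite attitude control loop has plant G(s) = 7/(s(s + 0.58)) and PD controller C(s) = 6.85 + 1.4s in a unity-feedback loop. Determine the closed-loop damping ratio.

ζ = 0.75

Forward path: (6.85 + 1.4s)·7/(s(s+0.58)). The closed-loop characteristic equation is s² + (0.58 + 7·1.4)s + 7·6.85 = 0.
That is s² + 10.38s + 47.95 = 0, so ω_n = 6.925 rad/s and ζ = 10.38/(2·6.925) = 0.7495.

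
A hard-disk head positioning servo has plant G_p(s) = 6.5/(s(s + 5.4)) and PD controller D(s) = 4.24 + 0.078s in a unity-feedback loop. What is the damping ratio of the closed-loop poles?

ζ = 0.563

Forward path: (4.24 + 0.078s)·6.5/(s(s+5.4)). The closed-loop characteristic equation is s² + (5.4 + 6.5·0.078)s + 6.5·4.24 = 0.
That is s² + 5.907s + 27.56 = 0, so ω_n = 5.25 rad/s and ζ = 5.907/(2·5.25) = 0.5626.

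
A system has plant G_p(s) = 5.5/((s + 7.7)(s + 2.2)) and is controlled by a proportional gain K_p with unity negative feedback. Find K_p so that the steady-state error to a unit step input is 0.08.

The loop is type 0, so e_ss(step) = 1/(1 + K_pos) with K_pos = K_p·G_p(0).
G_p(0) = 0.3247. Require 1/(1 + K_p·0.3247) = 0.08, so 1 + 0.3247·K_p = 12.5.
K_p = (12.5 − 1)/0.3247 = 35.4.

K_p = 35.4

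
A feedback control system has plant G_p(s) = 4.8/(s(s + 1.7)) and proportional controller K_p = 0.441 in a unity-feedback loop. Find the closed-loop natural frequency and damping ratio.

With unity feedback the closed-loop characteristic equation is s² + 1.7s + 0.441·4.8 = s² + 1.7s + 2.117 = 0.
Matching s² + 2ζω_n s + ω_n²: ω_n = √2.117 = 1.455 rad/s and 2ζω_n = 1.7, so ζ = 1.7/(2·1.455) = 0.584.

ω_n = 1.45 rad/s, ζ = 0.584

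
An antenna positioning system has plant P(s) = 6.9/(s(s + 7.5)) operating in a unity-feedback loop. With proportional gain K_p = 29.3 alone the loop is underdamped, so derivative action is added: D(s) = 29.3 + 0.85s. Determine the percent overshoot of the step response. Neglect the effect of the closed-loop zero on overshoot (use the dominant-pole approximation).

Forward path: (29.3 + 0.85s)·6.9/(s(s+7.5)). The closed-loop characteristic equation is s² + (7.5 + 6.9·0.85)s + 6.9·29.3 = 0.
That is s² + 13.37s + 202.2 = 0, so ω_n = 14.22 rad/s and ζ = 13.37/(2·14.22) = 0.47.
%OS = 100·exp(−πζ/√(1−ζ²)) = 18.8%.

18.8%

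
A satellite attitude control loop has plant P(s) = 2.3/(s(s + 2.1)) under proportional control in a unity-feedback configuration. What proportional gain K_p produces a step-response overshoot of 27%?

From %OS = 100·exp(−πζ/√(1−ζ²)) = 27%, ζ = −ln(0.27)/√(π²+ln²(0.27)) = 0.3847.
Characteristic equation s² + 2.1s + 2.3K_p = 0 gives ζ = 2.1/(2√(2.3K_p)).
Setting ζ = 0.3847: √(2.3K_p) = 2.1/(2·0.3847) = 2.729, so K_p = 7.45/2.3 = 3.24.

K_p = 3.24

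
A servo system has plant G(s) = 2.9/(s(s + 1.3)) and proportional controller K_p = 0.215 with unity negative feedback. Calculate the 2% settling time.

From 1 + K_pG(s) = 0: s² + 1.3s + 0.6235 = 0 ⇒ ω_n = 0.7896, ζ = 0.8232.
2% settling time T_s ≈ 4/(ζω_n) = 4/0.65 = 6.15 s.

T_s ≈ 6.15 s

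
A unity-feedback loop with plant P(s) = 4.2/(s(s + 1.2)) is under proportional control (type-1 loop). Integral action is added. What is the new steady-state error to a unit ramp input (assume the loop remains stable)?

0

The integrator raises the loop to type 2, so K_v → ∞ and e_ss to a ramp is zero.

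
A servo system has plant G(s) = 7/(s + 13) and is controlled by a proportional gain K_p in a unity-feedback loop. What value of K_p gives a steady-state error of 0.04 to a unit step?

For a type-0 loop with proportional control, e_ss = 1/(1 + K_p·G(0)).
G(0) = 0.5385. Require 1/(1 + K_p·0.5385) = 0.04, so 1 + 0.5385·K_p = 25.
K_p = (25 − 1)/0.5385 = 44.6.

K_p = 44.6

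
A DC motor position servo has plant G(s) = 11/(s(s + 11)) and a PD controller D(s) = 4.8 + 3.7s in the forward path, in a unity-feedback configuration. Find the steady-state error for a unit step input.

0

The open loop D(s)G(s) has a pole at the origin (type 1), so the static position error constant is infinite and e_ss = 1/(1+∞) = 0.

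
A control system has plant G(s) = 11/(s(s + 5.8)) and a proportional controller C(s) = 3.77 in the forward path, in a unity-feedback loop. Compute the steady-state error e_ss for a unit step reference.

0

The open loop C(s)G(s) has a pole at the origin (type 1), so the static position error constant is infinite and e_ss = 1/(1+∞) = 0.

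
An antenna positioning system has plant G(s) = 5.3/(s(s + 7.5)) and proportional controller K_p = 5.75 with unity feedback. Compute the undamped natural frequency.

ω_n = 5.52 rad/s

The closed-loop denominator is s(s+7.5) + 5.75·5.3 = s² + 7.5s + 30.47.
Matching s² + 2ζω_n s + ω_n²: ω_n = √30.47 = 5.52 rad/s and 2ζω_n = 7.5, so ζ = 7.5/(2·5.52) = 0.679.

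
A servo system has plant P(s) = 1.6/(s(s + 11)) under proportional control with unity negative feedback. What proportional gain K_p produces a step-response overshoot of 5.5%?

K_p = 41.1

From %OS = 100·exp(−πζ/√(1−ζ²)) = 5.5%, ζ = −ln(0.055)/√(π²+ln²(0.055)) = 0.6783.
Characteristic equation s² + 11s + 1.6K_p = 0 gives ζ = 11/(2√(1.6K_p)).
Setting ζ = 0.6783: √(1.6K_p) = 11/(2·0.6783) = 8.108, so K_p = 65.74/1.6 = 41.1.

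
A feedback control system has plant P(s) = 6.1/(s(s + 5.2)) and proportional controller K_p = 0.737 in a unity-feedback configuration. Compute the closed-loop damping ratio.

With unity feedback the closed-loop characteristic equation is s² + 5.2s + 0.737·6.1 = s² + 5.2s + 4.496 = 0.
So ω_n² = 4.496 ⇒ ω_n = 2.12 rad/s, and ζ = 5.2/(2ω_n) = 1.23.

ζ = 1.23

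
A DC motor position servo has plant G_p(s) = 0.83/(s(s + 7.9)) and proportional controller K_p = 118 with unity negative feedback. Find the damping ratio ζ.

The closed-loop denominator is s(s+7.9) + 118·0.83 = s² + 7.9s + 97.94.
Matching s² + 2ζω_n s + ω_n²: ω_n = √97.94 = 9.896 rad/s and 2ζω_n = 7.9, so ζ = 7.9/(2·9.896) = 0.399.

ζ = 0.399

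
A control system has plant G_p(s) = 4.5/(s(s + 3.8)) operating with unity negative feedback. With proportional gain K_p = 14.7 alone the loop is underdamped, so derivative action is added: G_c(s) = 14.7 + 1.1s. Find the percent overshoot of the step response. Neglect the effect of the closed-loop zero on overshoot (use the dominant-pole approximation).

13.5%

Forward path: (14.7 + 1.1s)·4.5/(s(s+3.8)). The closed-loop characteristic equation is s² + (3.8 + 4.5·1.1)s + 4.5·14.7 = 0.
That is s² + 8.75s + 66.15 = 0, so ω_n = 8.133 rad/s and ζ = 8.75/(2·8.133) = 0.5379.
%OS = 100·exp(−πζ/√(1−ζ²)) = 13.5%.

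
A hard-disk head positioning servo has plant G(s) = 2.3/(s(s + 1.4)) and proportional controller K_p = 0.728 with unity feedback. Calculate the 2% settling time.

T_s ≈ 5.71 s

The closed-loop denominator s² + 1.4s + 1.674 gives ω_n = √1.674 = 1.294 and ζ = 1.4/(2ω_n) = 0.541.
2% settling time T_s ≈ 4/(ζω_n) = 4/0.7 = 5.71 s.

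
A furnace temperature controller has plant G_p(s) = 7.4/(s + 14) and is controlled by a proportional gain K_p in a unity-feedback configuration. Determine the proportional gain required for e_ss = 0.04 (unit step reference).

For a type-0 loop with proportional control, e_ss = 1/(1 + K_p·G_p(0)).
G_p(0) = 0.5286. Require 1/(1 + K_p·0.5286) = 0.04, so 1 + 0.5286·K_p = 25.
K_p = (25 − 1)/0.5286 = 45.4.

K_p = 45.4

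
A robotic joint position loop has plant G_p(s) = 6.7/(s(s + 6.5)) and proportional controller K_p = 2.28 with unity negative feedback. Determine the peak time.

From 1 + K_pG_p(s) = 0: s² + 6.5s + 15.28 = 0 ⇒ ω_n = 3.908, ζ = 0.8315.
Damped frequency ω_d = ω_n√(1−ζ²) = 2.171 rad/s, so peak time T_p = π/ω_d = 1.45 s.

T_p = 1.45 s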